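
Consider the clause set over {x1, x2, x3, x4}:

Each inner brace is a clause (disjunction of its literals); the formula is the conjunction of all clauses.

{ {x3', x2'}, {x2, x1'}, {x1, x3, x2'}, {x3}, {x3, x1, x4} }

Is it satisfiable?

Satisfiable

From the singleton clause (x3), x3 = 1.
From the singleton clause (x2'), x2 = 0.
From the singleton clause (x1'), x1 = 0.
No clause remains; x4 is free.
A satisfying assignment: x1 ↦ 0,  x2 ↦ 0,  x3 ↦ 1,  x4 ↦ 1.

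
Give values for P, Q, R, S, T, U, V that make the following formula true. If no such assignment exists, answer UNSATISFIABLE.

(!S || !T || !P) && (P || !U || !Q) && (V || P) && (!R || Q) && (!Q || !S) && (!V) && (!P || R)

(!V) alone gives V = false.
(P) alone gives P = true.
(R) alone gives R = true.
(Q) alone gives Q = true.
(!S) alone gives S = false.
All clauses hold; T, U can take either value.

P ↦ true, Q ↦ true, R ↦ true, S ↦ false, T ↦ false, U ↦ true, V ↦ false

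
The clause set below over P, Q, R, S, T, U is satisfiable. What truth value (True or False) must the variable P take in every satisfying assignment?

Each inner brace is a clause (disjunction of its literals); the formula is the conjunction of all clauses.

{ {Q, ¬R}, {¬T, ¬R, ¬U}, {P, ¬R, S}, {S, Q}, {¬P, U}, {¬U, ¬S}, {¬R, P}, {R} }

Suppose P = False.
The clause (¬R) is unit, so R = False.
That conflicts with the unit clause (R).
So every satisfying assignment has P = True.

True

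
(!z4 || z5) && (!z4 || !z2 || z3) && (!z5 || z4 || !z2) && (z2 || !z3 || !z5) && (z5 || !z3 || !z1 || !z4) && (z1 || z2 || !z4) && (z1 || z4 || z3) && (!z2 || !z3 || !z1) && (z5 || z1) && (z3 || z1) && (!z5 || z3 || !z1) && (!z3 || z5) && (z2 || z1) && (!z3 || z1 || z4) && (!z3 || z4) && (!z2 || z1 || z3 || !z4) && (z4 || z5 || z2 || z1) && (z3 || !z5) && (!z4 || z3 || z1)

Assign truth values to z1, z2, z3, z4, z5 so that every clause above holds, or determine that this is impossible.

z1: true,  z2: false,  z3: false,  z4: false,  z5: false

Case z4 = false:
From the singleton clause (!z3), z3 = false.
From the singleton clause (z1), z1 = true.
From the singleton clause (!z5), z5 = false.
All clauses hold; z2 can take either value.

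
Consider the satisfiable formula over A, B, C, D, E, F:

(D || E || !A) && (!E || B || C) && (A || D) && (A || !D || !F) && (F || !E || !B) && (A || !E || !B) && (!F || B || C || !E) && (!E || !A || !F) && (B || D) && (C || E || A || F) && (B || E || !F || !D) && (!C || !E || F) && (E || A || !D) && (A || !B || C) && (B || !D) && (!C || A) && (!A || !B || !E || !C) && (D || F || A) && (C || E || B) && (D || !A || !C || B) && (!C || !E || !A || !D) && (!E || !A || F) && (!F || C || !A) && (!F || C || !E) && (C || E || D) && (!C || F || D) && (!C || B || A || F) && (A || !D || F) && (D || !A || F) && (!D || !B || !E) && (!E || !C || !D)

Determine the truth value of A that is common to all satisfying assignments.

Suppose A = false.
(D) alone gives D = true.
(!F) alone gives F = false.
That conflicts with the unit clause (F).
So every satisfying assignment has A = True.

True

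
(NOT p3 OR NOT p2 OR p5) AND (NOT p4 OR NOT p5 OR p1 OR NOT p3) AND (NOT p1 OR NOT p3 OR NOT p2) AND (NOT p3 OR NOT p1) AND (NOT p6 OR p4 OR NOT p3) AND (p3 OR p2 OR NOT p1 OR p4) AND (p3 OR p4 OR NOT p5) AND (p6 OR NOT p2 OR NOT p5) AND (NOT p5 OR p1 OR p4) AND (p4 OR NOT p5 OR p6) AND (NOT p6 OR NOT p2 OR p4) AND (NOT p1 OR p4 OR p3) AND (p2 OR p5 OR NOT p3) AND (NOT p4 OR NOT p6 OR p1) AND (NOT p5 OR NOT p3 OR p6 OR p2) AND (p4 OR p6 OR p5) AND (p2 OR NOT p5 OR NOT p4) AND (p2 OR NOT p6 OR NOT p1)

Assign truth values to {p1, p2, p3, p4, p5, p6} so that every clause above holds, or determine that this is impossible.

p1 ↦ true, p2 ↦ true, p3 ↦ false, p4 ↦ true, p5 ↦ true, p6 ↦ true

Suppose p3 = false.
Suppose p4 = true.
Suppose p6 = true.
The clause (p1) is unit, so p1 = true.
The clause (p2) is unit, so p2 = true.
Every clause is now satisfied; p5 is unconstrained.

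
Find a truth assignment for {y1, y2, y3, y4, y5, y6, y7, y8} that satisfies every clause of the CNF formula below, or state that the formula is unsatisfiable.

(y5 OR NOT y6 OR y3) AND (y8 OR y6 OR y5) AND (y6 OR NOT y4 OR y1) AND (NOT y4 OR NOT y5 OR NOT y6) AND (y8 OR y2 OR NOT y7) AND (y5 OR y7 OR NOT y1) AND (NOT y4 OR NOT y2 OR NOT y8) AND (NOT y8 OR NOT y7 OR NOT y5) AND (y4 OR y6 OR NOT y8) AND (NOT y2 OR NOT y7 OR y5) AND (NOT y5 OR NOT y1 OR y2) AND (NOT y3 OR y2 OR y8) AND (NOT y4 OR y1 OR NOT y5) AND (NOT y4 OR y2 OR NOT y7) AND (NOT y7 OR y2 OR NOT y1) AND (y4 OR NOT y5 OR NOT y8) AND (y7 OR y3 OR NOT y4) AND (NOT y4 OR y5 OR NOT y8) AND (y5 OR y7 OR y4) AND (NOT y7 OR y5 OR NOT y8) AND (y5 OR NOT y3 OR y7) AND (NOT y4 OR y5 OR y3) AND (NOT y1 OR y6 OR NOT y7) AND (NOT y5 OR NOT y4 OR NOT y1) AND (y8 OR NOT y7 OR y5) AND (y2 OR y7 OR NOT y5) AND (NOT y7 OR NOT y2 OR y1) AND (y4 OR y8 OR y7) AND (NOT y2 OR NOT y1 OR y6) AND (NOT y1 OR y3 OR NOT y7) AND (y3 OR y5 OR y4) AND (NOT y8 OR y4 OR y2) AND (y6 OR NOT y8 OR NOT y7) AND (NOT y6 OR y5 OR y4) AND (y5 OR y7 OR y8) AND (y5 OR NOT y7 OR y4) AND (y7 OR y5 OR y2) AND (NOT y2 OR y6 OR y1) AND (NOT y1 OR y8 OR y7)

Suppose y5 = true.
Suppose y4 = false.
(NOT y8) alone gives y8 = false.
(y7) alone gives y7 = true.
(y2) alone gives y2 = true.
(y1) alone gives y1 = true.
(y6) alone gives y6 = true.
(y3) alone gives y3 = true.
Every clause now holds.

y1=true; y2=true; y3=true; y4=false; y5=true; y6=true; y7=true; y8=false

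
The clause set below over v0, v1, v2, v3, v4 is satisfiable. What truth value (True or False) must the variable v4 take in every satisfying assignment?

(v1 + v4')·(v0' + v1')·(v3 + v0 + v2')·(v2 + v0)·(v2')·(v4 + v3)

False

Suppose v4 = 1.
From the singleton clause (v1), v1 = 1.
From the singleton clause (v0'), v0 = 0.
From the singleton clause (v2), v2 = 1.
That conflicts with the unit clause (v2').
So every satisfying assignment has v4 = False.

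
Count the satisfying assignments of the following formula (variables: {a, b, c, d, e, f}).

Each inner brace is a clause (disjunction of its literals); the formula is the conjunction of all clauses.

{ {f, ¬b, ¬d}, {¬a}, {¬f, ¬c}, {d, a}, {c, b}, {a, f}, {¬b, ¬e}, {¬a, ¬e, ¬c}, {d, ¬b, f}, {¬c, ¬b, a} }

1

There are 2^6 = 64 truth assignments over (a, b, c, d, e, f).
Split on e. With e = True, the clauses containing e are satisfied and ¬e drops from the rest; 0 of the 2^5 = 32 assignments to the other variables satisfy what remains.
With e = False, by the same count on the reduced clause set, 1 assignment works.
(One model: a=F, b=T, c=F, d=T, e=F, f=T.)
Total: 0 + 1 = 1.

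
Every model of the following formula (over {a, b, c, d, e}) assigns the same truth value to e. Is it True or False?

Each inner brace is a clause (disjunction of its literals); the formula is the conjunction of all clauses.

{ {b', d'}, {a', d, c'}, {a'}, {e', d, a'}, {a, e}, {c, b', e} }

Suppose e = 0.
(a') alone gives a = 0.
That conflicts with the unit clause (a).
So every satisfying assignment has e = True.

True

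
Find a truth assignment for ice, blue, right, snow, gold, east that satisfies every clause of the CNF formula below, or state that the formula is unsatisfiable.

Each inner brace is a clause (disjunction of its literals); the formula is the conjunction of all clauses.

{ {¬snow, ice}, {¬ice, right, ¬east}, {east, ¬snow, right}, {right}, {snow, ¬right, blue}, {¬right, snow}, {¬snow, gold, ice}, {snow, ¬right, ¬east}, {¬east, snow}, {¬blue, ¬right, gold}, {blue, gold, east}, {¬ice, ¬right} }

UNSATISFIABLE

Unit clause (right) forces right = True.
Unit clause (snow) forces snow = True.
Unit clause (ice) forces ice = True.
But (¬ice) is also a unit clause — contradiction.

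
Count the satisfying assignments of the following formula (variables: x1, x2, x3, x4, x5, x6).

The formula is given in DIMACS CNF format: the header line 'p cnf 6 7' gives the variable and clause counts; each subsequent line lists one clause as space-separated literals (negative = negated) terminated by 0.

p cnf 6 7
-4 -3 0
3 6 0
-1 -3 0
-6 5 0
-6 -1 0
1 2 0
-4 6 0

5

There are 2^6 = 64 truth assignments over (x1, x2, x3, x4, x5, x6).
Split on x5. With x5 = True, the clauses containing x5 are satisfied and ¬x5 drops from the rest; 4 of the 2^5 = 32 assignments to the other variables satisfy what remains.
With x5 = False, by the same count on the reduced clause set, 1 assignment works.
(One model: x1=F, x2=T, x3=F, x4=F, x5=T, x6=T.)
Total: 4 + 1 = 5.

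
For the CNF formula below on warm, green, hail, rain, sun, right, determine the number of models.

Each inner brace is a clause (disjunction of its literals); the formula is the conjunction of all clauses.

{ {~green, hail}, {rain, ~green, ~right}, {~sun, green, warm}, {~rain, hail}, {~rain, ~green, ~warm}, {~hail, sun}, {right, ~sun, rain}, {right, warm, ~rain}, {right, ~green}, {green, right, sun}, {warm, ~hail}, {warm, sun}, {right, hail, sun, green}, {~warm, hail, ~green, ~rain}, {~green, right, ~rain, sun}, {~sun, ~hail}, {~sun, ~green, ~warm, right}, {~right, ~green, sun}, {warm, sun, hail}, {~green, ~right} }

There are 2^6 = 64 truth assignments over (warm, green, hail, rain, sun, right).
Split on warm. With warm = 1, the clauses containing warm are satisfied and ~warm drops from the rest; 2 of the 2^5 = 32 assignments to the other variables satisfy what remains.
With warm = 0, by the same count on the reduced clause set, 0 assignments work.
(One model: warm=T, green=F, hail=F, rain=F, sun=F, right=T.)
Total: 2 + 0 = 2.

2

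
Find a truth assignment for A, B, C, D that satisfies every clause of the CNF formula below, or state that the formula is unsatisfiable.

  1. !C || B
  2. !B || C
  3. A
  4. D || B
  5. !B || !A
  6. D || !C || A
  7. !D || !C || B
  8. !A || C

(A) alone gives A = true.
(!B) alone gives B = false.
(!C) alone gives C = false.
That conflicts with the unit clause (C).

UNSATISFIABLE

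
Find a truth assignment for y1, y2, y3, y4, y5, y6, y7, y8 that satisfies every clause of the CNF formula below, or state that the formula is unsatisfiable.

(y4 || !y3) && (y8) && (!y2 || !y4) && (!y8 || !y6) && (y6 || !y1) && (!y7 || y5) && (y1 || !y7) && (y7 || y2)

y1 ↦ false, y2 ↦ true, y3 ↦ false, y4 ↦ false, y5 ↦ true, y6 ↦ false, y7 ↦ false, y8 ↦ true

The clause (y8) is unit, so y8 = true.
The clause (!y6) is unit, so y6 = false.
The clause (!y1) is unit, so y1 = false.
The clause (!y7) is unit, so y7 = false.
The clause (y2) is unit, so y2 = true.
The clause (!y4) is unit, so y4 = false.
The clause (!y3) is unit, so y3 = false.
Every clause is now satisfied; y5 is unconstrained.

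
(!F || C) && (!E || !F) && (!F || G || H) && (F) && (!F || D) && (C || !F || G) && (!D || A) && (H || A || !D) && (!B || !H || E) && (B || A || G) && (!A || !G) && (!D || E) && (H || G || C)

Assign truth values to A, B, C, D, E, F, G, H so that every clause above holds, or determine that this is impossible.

The clause (F) is unit, so F = true.
The clause (C) is unit, so C = true.
The clause (!E) is unit, so E = false.
The clause (D) is unit, so D = true.
But (!D) is also a unit clause — contradiction.

UNSATISFIABLE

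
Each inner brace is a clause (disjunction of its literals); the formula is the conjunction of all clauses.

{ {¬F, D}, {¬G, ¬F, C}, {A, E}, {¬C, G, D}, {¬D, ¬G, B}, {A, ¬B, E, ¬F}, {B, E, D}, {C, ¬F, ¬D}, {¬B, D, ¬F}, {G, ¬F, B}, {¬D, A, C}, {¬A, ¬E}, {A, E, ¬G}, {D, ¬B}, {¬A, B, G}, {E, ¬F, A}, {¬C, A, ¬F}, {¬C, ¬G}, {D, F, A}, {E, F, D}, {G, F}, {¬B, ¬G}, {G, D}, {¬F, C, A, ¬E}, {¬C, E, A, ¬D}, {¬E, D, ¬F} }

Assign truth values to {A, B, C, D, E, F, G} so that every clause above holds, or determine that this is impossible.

A ↦ True; B ↦ True; C ↦ True; D ↦ True; E ↦ False; F ↦ True; G ↦ False

Try F = True.
(D) alone gives D = True.
(C) alone gives C = True.
(A) alone gives A = True.
(¬E) alone gives E = False.
(¬G) alone gives G = False.
(B) alone gives B = True.
All clauses are satisfied.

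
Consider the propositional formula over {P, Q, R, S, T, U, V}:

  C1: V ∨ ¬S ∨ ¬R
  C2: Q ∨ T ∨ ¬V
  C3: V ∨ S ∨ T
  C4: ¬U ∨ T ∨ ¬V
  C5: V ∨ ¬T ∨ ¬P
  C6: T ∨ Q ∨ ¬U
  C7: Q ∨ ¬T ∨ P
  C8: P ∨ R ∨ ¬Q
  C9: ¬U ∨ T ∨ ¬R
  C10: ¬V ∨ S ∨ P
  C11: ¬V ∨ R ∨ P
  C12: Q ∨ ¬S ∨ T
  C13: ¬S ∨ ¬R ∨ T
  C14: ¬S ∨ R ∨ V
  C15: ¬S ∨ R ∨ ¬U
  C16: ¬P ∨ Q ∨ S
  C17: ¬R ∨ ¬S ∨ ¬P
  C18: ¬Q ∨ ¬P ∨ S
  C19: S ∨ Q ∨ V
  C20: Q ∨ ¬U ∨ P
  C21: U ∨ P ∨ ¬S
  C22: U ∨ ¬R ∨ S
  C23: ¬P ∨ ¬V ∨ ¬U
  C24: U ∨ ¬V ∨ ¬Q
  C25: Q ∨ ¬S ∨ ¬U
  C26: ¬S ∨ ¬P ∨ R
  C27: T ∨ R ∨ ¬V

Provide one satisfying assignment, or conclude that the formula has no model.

Branch on V: set V = True.
Branch on Q: set Q = True.
(U) alone gives U = True.
(T) alone gives T = True.
(¬P) alone gives P = False.
(R) alone gives R = True.
(S) alone gives S = True.
All clauses are satisfied.

P=False,  Q=True,  R=True,  S=True,  T=True,  U=True,  V=True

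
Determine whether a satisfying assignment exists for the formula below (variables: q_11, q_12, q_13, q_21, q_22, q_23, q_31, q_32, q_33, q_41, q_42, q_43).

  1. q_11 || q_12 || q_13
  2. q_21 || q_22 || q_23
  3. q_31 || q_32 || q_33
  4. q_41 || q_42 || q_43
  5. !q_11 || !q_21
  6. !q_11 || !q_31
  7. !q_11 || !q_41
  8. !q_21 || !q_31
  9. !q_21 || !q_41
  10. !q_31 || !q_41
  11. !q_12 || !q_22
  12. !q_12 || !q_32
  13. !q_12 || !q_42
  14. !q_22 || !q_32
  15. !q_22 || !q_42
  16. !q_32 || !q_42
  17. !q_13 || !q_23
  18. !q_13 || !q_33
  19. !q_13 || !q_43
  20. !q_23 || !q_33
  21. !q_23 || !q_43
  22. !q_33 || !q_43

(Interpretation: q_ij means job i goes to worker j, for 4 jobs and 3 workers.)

Try q_11 = false.
Try q_12 = true.
Unit clause (!q_22) forces q_22 = false.
Unit clause (!q_32) forces q_32 = false.
Unit clause (!q_42) forces q_42 = false.
Try q_21 = true.
Unit clause (!q_31) forces q_31 = false.
Unit clause (q_33) forces q_33 = true.
Unit clause (!q_41) forces q_41 = false.
Unit clause (q_43) forces q_43 = true.
That conflicts with the unit clause (!q_43).
So q_21 must be the other value — set q_21 = false.
Unit clause (q_23) forces q_23 = true.
Unit clause (!q_13) forces q_13 = false.
Unit clause (!q_33) forces q_33 = false.
Unit clause (q_31) forces q_31 = true.
Unit clause (!q_41) forces q_41 = false.
Unit clause (q_43) forces q_43 = true.
That conflicts with the unit clause (!q_43).
Both values of q_21 lead to a conflict.
So q_12 must be the other value — set q_12 = false.
Unit clause (q_13) forces q_13 = true.
Unit clause (!q_23) forces q_23 = false.
Unit clause (!q_33) forces q_33 = false.
Unit clause (!q_43) forces q_43 = false.
Try q_21 = true.
Unit clause (!q_31) forces q_31 = false.
Unit clause (q_32) forces q_32 = true.
Unit clause (!q_41) forces q_41 = false.
Unit clause (q_42) forces q_42 = true.
That conflicts with the unit clause (!q_42).
So q_21 must be the other value — set q_21 = false.
Unit clause (q_22) forces q_22 = true.
Unit clause (!q_32) forces q_32 = false.
Unit clause (q_31) forces q_31 = true.
Unit clause (!q_41) forces q_41 = false.
Unit clause (q_42) forces q_42 = true.
That conflicts with the unit clause (!q_42).
Both values of q_21 lead to a conflict.
Both values of q_12 lead to a conflict.
So q_11 must be the other value — set q_11 = true.
Unit clause (!q_21) forces q_21 = false.
Unit clause (!q_31) forces q_31 = false.
Unit clause (!q_41) forces q_41 = false.
Try q_22 = true.
Unit clause (!q_12) forces q_12 = false.
Unit clause (!q_32) forces q_32 = false.
Unit clause (q_33) forces q_33 = true.
Unit clause (!q_42) forces q_42 = false.
Unit clause (q_43) forces q_43 = true.
That conflicts with the unit clause (!q_43).
So q_22 must be the other value — set q_22 = false.
Unit clause (q_23) forces q_23 = true.
Unit clause (!q_13) forces q_13 = false.
Unit clause (!q_33) forces q_33 = false.
Unit clause (q_32) forces q_32 = true.
Unit clause (!q_12) forces q_12 = false.
Unit clause (!q_42) forces q_42 = false.
Unit clause (q_43) forces q_43 = true.
That conflicts with the unit clause (!q_43).
Both values of q_22 lead to a conflict.
Both values of q_11 lead to a conflict.
No assignment satisfies every clause.

No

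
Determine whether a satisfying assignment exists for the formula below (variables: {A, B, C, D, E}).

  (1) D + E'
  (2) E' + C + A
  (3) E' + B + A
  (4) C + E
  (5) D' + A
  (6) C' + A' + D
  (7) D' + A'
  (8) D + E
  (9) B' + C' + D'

No

Suppose D = 1.
(A) alone gives A = 1.
But (A') is also a unit clause — contradiction.
That branch fails; take D = 0 instead.
(E') alone gives E = 0.
But (E) is also a unit clause — contradiction.
Either choice for D ends in contradiction.
No assignment satisfies every clause.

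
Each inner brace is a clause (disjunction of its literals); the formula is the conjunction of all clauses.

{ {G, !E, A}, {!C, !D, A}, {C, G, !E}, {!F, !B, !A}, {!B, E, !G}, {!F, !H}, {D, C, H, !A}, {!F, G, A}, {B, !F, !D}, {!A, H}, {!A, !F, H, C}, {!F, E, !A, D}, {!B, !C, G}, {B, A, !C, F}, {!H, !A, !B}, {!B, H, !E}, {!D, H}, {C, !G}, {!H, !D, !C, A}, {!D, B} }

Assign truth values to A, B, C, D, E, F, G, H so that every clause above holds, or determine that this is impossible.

A ↦ false, B ↦ false, C ↦ true, D ↦ false, E ↦ true, F ↦ true, G ↦ true, H ↦ false

Try F = true.
Unit clause (!H) forces H = false.
Unit clause (!A) forces A = false.
Unit clause (G) forces G = true.
Unit clause (!D) forces D = false.
Unit clause (C) forces C = true.
Try B = false.
Every clause is now satisfied; E is unconstrained.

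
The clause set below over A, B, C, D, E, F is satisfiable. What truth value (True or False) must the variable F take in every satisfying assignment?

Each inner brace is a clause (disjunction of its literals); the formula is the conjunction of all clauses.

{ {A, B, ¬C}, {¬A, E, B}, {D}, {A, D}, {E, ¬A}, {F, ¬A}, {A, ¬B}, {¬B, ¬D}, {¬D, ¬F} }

False

Suppose F = True.
From the singleton clause (D), D = True.
Now (¬D) is unsatisfied and unit — conflict.
So every satisfying assignment has F = False.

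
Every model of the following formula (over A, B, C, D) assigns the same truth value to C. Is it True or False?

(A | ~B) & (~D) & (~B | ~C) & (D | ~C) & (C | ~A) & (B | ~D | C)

Suppose C = 1.
Unit clause (~D) forces D = 0.
That conflicts with the unit clause (D).
So every satisfying assignment has C = False.

False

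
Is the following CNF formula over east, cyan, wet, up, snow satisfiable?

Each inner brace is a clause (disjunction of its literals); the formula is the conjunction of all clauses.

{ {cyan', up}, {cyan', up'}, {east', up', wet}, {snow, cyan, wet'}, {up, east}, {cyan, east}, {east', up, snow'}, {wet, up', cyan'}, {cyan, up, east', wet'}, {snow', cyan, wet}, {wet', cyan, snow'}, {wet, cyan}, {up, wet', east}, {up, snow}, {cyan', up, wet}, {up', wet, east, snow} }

Unsatisfiable

Case cyan = 0:
(east) alone gives east = 1.
(wet) alone gives wet = 1.
(snow) alone gives snow = 1.
But (snow') is also a unit clause — contradiction.
Undo cyan and try cyan = 1.
(up) alone gives up = 1.
But (up') is also a unit clause — contradiction.
Either choice for cyan ends in contradiction.
No assignment satisfies every clause.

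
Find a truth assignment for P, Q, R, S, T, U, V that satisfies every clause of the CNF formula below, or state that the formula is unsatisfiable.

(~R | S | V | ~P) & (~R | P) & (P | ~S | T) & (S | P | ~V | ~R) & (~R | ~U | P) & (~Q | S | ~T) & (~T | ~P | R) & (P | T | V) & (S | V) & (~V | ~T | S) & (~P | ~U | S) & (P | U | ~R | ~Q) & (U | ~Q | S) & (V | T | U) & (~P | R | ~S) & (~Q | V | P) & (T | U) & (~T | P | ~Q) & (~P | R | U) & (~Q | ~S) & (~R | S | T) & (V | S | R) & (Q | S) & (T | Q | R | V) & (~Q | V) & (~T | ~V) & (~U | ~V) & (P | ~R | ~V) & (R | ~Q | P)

P ↦ 1, Q ↦ 0, R ↦ 1, S ↦ 1, T ↦ 1, U ↦ 1, V ↦ 0

Try R = 1.
(P) alone gives P = 1.
Try S = 1.
(~Q) alone gives Q = 0.
Try T = 1.
(~V) alone gives V = 0.
Every clause is now satisfied; U is unconstrained.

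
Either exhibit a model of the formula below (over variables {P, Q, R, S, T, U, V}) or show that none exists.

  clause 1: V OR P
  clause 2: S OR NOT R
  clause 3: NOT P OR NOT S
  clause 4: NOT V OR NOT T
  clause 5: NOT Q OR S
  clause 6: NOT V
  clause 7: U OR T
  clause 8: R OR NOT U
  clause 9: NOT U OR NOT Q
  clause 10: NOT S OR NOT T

P: true,  Q: false,  R: false,  S: false,  T: true,  U: false,  V: false

Unit clause (NOT V) forces V = false.
Unit clause (P) forces P = true.
Unit clause (NOT S) forces S = false.
Unit clause (NOT R) forces R = false.
Unit clause (NOT Q) forces Q = false.
Unit clause (NOT U) forces U = false.
Unit clause (T) forces T = true.
Every clause now holds.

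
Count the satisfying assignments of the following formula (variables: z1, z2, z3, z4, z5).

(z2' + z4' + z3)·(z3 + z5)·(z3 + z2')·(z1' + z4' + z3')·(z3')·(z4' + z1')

3

There are 2^5 = 32 truth assignments over (z1, z2, z3, z4, z5).
Split on z3. With z3 = 1, the clauses containing z3 are satisfied and z3' drops from the rest; 0 of the 2^4 = 16 assignments to the other variables satisfy what remains.
With z3 = 0, by the same count on the reduced clause set, 3 assignments work.
Total: 0 + 3 = 3.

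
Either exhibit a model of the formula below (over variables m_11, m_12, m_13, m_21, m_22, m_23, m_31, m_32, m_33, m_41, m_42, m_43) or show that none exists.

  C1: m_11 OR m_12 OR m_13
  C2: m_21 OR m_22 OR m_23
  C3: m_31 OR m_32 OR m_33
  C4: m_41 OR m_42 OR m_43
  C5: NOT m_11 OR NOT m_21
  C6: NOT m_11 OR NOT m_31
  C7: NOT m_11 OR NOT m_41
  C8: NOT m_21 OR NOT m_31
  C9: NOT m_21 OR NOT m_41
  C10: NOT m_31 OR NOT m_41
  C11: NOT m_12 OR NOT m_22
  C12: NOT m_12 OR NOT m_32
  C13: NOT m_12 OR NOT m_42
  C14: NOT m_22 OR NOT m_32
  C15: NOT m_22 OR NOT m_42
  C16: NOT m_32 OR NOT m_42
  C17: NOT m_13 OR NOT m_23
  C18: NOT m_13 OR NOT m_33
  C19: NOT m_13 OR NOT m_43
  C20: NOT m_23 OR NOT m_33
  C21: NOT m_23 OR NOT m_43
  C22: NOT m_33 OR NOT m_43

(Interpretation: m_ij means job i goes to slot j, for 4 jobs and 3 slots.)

Suppose m_11 = false.
Suppose m_12 = true.
(NOT m_22) alone gives m_22 = false.
(NOT m_32) alone gives m_32 = false.
(NOT m_42) alone gives m_42 = false.
Suppose m_21 = true.
(NOT m_31) alone gives m_31 = false.
(m_33) alone gives m_33 = true.
(NOT m_41) alone gives m_41 = false.
(m_43) alone gives m_43 = true.
But (NOT m_43) is also a unit clause — contradiction.
Undo m_21 and try m_21 = false.
(m_23) alone gives m_23 = true.
(NOT m_13) alone gives m_13 = false.
(NOT m_33) alone gives m_33 = false.
(m_31) alone gives m_31 = true.
(NOT m_41) alone gives m_41 = false.
(m_43) alone gives m_43 = true.
But (NOT m_43) is also a unit clause — contradiction.
Both values of m_21 lead to a conflict.
Undo m_12 and try m_12 = false.
(m_13) alone gives m_13 = true.
(NOT m_23) alone gives m_23 = false.
(NOT m_33) alone gives m_33 = false.
(NOT m_43) alone gives m_43 = false.
Suppose m_21 = true.
(NOT m_31) alone gives m_31 = false.
(m_32) alone gives m_32 = true.
(NOT m_41) alone gives m_41 = false.
(m_42) alone gives m_42 = true.
But (NOT m_42) is also a unit clause — contradiction.
Undo m_21 and try m_21 = false.
(m_22) alone gives m_22 = true.
(NOT m_32) alone gives m_32 = false.
(m_31) alone gives m_31 = true.
(NOT m_41) alone gives m_41 = false.
(m_42) alone gives m_42 = true.
But (NOT m_42) is also a unit clause — contradiction.
Both values of m_21 lead to a conflict.
Both values of m_12 lead to a conflict.
Undo m_11 and try m_11 = true.
(NOT m_21) alone gives m_21 = false.
(NOT m_31) alone gives m_31 = false.
(NOT m_41) alone gives m_41 = false.
Suppose m_22 = true.
(NOT m_12) alone gives m_12 = false.
(NOT m_32) alone gives m_32 = false.
(m_33) alone gives m_33 = true.
(NOT m_42) alone gives m_42 = false.
(m_43) alone gives m_43 = true.
But (NOT m_43) is also a unit clause — contradiction.
Undo m_22 and try m_22 = false.
(m_23) alone gives m_23 = true.
(NOT m_13) alone gives m_13 = false.
(NOT m_33) alone gives m_33 = false.
(m_32) alone gives m_32 = true.
(NOT m_12) alone gives m_12 = false.
(NOT m_42) alone gives m_42 = false.
(m_43) alone gives m_43 = true.
But (NOT m_43) is also a unit clause — contradiction.
Both values of m_22 lead to a conflict.
Both values of m_11 lead to a conflict.

UNSATISFIABLE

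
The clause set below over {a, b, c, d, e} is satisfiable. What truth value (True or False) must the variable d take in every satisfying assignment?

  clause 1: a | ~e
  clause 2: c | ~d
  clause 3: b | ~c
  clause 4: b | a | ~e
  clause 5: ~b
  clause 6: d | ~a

False

Suppose d = 1.
Unit clause (c) forces c = 1.
Unit clause (b) forces b = 1.
That conflicts with the unit clause (~b).
So every satisfying assignment has d = False.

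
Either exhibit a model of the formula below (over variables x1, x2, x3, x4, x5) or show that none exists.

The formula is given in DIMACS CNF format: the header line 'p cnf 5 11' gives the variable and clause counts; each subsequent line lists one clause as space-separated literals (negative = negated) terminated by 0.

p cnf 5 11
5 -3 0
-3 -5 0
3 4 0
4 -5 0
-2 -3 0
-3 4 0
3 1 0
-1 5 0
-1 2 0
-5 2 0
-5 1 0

Case x5 = True:
(¬x3) alone gives x3 = False.
(x4) alone gives x4 = True.
(x1) alone gives x1 = True.
(x2) alone gives x2 = True.
This assignment satisfies each clause.

x1 ↦ True,  x2 ↦ True,  x3 ↦ False,  x4 ↦ True,  x5 ↦ True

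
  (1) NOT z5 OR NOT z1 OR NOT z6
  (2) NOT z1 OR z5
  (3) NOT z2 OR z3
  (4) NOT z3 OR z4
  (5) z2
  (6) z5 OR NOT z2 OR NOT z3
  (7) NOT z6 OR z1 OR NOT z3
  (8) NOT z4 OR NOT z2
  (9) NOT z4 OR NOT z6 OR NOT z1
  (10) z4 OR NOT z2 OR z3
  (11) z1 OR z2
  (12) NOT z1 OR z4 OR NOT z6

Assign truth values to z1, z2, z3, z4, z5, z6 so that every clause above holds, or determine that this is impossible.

UNSATISFIABLE

(z2) alone gives z2 = true.
(z3) alone gives z3 = true.
(z4) alone gives z4 = true.
Now (NOT z4) is unsatisfied and unit — conflict.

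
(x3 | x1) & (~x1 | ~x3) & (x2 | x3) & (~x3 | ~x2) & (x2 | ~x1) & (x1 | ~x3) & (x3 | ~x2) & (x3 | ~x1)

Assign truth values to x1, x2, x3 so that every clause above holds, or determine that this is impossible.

UNSATISFIABLE

Case x3 = 1:
Unit clause (~x1) forces x1 = 0.
But (x1) is also a unit clause — contradiction.
Undo x3 and try x3 = 0.
Unit clause (x1) forces x1 = 1.
But (~x1) is also a unit clause — contradiction.
Both values of x3 lead to a conflict.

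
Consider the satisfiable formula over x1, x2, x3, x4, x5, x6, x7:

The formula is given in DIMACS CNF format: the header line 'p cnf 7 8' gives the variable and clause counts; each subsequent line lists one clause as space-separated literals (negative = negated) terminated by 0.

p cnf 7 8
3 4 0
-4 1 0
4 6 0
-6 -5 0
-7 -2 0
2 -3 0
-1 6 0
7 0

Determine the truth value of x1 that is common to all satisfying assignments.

Suppose x1 = False.
(¬x4) alone gives x4 = False.
(x3) alone gives x3 = True.
(x6) alone gives x6 = True.
(¬x5) alone gives x5 = False.
(x2) alone gives x2 = True.
(¬x7) alone gives x7 = False.
That conflicts with the unit clause (x7).
So every satisfying assignment has x1 = True.

True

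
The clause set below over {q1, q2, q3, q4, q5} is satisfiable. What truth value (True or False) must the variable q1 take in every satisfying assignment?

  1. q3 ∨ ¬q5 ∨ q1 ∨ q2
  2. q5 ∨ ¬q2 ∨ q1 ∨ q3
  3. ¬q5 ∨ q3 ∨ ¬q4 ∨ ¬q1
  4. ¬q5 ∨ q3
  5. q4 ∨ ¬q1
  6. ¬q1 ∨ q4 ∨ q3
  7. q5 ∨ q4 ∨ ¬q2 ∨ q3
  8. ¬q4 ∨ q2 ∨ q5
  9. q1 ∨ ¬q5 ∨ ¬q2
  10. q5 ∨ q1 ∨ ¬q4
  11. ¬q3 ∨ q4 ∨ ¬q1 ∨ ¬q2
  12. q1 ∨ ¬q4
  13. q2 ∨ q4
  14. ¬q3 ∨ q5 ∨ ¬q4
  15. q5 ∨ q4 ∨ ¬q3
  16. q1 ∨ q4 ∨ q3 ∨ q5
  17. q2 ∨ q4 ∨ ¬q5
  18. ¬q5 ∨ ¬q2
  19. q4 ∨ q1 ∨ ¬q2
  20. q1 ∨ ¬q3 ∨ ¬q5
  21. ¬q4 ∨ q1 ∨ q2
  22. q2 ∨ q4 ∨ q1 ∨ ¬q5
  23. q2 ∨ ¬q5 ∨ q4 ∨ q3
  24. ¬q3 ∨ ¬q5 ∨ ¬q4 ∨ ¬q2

Suppose q1 = False.
From the singleton clause (¬q4), q4 = False.
From the singleton clause (q2), q2 = True.
That conflicts with the unit clause (¬q2).
So every satisfying assignment has q1 = True.

True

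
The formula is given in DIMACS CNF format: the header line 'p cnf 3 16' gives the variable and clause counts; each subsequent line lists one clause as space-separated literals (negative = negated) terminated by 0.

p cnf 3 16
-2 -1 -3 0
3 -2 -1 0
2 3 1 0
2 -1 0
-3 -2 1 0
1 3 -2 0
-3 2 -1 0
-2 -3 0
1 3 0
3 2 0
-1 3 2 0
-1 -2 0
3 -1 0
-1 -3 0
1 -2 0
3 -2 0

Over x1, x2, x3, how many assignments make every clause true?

1

There are 2^3 = 8 truth assignments over (x1, x2, x3).
Split on x1. With x1 = True, the clauses containing x1 are satisfied and ¬x1 drops from the rest; 0 of the 2^2 = 4 assignments to the other variables satisfy what remains.
With x1 = False, by the same count on the reduced clause set, 1 assignment works.
(One model: x1=F, x2=F, x3=T.)
Total: 0 + 1 = 1.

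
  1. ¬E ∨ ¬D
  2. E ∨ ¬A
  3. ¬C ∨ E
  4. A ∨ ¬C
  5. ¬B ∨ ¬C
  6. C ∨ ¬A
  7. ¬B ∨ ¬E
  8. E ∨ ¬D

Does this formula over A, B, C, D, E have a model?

Yes, satisfiable

Branch on E: set E = False.
From the singleton clause (¬A), A = False.
From the singleton clause (¬C), C = False.
From the singleton clause (¬D), D = False.
No clause remains; B is free.
A satisfying assignment: A: False, B: True, C: False, D: False, E: False.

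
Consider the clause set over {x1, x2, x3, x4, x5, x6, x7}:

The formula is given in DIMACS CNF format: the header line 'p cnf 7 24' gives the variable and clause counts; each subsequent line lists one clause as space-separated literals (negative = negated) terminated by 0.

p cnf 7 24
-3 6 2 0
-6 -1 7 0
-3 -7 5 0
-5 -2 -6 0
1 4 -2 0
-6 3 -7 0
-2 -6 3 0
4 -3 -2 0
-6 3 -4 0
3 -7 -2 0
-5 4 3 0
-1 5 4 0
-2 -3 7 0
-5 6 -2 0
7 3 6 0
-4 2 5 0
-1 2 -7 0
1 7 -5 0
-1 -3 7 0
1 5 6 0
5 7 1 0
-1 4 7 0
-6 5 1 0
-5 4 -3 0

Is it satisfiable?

Branch on x3: set x3 = False.
Branch on x6: set x6 = False.
(x7) alone gives x7 = True.
(¬x2) alone gives x2 = False.
(¬x1) alone gives x1 = False.
(x5) alone gives x5 = True.
(x4) alone gives x4 = True.
This assignment satisfies each clause.
A satisfying assignment: x1 ↦ False, x2 ↦ False, x3 ↦ False, x4 ↦ True, x5 ↦ True, x6 ↦ False, x7 ↦ True.

Yes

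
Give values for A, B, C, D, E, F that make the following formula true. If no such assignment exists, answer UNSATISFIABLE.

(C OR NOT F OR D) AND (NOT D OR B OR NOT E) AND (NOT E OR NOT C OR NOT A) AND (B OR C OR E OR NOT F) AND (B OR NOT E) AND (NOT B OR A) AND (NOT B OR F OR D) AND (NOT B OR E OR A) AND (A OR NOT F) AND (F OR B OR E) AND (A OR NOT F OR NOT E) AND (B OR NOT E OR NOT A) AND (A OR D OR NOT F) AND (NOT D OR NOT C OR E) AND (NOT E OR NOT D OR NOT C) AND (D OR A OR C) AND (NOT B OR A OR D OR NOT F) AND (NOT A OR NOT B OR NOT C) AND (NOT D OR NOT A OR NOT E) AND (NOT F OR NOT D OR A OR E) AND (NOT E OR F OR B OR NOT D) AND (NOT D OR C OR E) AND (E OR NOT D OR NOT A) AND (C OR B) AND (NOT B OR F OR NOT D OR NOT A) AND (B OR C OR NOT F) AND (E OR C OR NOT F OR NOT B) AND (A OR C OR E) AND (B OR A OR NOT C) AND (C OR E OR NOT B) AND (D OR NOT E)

A ↦ true; B ↦ false; C ↦ true; D ↦ false; E ↦ false; F ↦ true

Case B = false:
Unit clause (NOT E) forces E = false.
Unit clause (F) forces F = true.
Unit clause (C) forces C = true.
Unit clause (A) forces A = true.
Unit clause (NOT D) forces D = false.
Every clause now holds.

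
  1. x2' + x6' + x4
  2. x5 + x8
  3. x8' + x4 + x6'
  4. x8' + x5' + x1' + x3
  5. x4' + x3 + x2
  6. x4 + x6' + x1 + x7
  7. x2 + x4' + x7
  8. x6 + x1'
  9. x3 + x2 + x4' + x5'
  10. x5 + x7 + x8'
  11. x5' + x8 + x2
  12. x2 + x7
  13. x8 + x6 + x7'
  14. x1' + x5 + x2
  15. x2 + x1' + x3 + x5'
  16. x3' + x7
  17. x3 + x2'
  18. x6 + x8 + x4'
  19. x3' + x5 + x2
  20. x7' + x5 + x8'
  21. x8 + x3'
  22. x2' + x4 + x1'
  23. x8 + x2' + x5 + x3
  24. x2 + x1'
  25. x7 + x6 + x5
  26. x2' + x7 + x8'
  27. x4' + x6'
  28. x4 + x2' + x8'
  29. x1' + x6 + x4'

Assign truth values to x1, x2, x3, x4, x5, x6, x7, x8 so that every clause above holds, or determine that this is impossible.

Case x5 = 1:
Case x6 = 0:
(x1') alone gives x1 = 0.
Case x8 = 1:
Case x2 = 0:
(x7) alone gives x7 = 1.
Case x4 = 1:
(x3) alone gives x3 = 1.
All clauses are satisfied.

x1=0,  x2=0,  x3=1,  x4=1,  x5=1,  x6=0,  x7=1,  x8=1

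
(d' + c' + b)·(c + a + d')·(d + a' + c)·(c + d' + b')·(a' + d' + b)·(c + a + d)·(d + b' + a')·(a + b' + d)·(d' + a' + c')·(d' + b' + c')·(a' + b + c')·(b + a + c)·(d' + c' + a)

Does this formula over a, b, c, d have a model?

Branch on d: set d = 0.
Branch on a: set a = 0.
From the singleton clause (c), c = 1.
From the singleton clause (b'), b = 0.
Every clause now holds.
A satisfying assignment: a=0,  b=0,  c=1,  d=0.

Yes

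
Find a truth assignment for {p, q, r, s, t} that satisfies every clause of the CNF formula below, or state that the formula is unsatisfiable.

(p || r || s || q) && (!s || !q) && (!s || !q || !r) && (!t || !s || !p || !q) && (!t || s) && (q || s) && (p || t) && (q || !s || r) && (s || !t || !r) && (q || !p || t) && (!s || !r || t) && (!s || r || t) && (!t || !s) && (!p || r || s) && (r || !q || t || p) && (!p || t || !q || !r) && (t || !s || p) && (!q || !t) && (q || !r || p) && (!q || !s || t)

Case s = false:
Unit clause (!t) forces t = false.
Unit clause (q) forces q = true.
Unit clause (p) forces p = true.
Unit clause (r) forces r = true.
Now (!r) is unsatisfied and unit — conflict.
That branch fails; take s = true instead.
Unit clause (!q) forces q = false.
Unit clause (r) forces r = true.
Unit clause (t) forces t = true.
Now (!t) is unsatisfied and unit — conflict.
Both values of s lead to a conflict.

UNSATISFIABLE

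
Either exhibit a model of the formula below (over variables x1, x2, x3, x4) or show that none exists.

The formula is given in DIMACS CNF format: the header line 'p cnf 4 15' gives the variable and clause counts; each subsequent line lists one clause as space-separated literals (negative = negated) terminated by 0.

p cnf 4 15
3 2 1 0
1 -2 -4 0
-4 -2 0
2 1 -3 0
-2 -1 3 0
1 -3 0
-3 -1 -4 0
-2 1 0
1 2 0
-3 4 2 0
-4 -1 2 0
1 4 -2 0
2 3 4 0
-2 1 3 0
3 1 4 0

x1: True,  x2: True,  x3: True,  x4: False

Suppose x4 = False.
Suppose x1 = True.
Suppose x2 = True.
Unit clause (x3) forces x3 = True.
All clauses are satisfied.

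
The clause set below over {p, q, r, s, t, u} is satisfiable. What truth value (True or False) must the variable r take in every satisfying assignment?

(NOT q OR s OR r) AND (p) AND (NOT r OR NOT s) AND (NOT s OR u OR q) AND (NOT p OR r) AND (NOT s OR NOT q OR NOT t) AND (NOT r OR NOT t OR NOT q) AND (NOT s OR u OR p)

Suppose r = false.
From the singleton clause (p), p = true.
Now (NOT p) is unsatisfied and unit — conflict.
So every satisfying assignment has r = True.

True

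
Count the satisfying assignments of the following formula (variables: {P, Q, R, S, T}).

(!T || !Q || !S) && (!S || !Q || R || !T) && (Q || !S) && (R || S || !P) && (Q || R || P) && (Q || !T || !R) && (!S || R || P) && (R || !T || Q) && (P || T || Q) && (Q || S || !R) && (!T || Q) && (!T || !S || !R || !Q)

9

There are 2^5 = 32 truth assignments over (P, Q, R, S, T).
Split on Q. With Q = true, the clauses containing Q are satisfied and !Q drops from the rest; 9 of the 2^4 = 16 assignments to the other variables satisfy what remains.
With Q = false, by the same count on the reduced clause set, 0 assignments work.
(One model: P=F, Q=T, R=F, S=F, T=F.)
Total: 9 + 0 = 9.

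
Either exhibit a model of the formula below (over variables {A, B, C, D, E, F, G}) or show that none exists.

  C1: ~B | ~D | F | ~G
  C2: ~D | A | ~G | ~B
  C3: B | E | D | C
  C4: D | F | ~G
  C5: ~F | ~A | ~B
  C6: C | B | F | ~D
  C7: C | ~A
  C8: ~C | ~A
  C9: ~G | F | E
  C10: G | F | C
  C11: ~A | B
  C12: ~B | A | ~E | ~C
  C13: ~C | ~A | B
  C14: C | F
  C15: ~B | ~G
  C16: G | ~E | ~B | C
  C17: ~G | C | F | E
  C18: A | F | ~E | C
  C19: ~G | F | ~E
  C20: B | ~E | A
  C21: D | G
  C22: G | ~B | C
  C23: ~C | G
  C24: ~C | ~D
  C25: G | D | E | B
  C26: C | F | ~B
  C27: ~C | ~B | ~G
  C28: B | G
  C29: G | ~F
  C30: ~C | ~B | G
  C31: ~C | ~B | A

A=0,  B=0,  C=1,  D=0,  E=0,  F=1,  G=1

Try C = 1.
From the singleton clause (~A), A = 0.
From the singleton clause (G), G = 1.
From the singleton clause (~B), B = 0.
From the singleton clause (~E), E = 0.
From the singleton clause (F), F = 1.
From the singleton clause (~D), D = 0.
Every clause now holds.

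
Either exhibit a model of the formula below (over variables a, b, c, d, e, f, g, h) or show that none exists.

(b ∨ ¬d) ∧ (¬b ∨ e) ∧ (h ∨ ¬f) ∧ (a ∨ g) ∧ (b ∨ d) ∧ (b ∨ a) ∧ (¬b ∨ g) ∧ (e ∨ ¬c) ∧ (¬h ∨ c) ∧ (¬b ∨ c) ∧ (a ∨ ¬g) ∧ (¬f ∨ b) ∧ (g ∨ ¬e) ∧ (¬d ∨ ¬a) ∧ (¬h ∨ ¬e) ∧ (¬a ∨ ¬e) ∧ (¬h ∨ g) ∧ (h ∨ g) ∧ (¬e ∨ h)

Suppose b = True.
Unit clause (e) forces e = True.
Unit clause (g) forces g = True.
Unit clause (c) forces c = True.
Unit clause (a) forces a = True.
But (¬a) is also a unit clause — contradiction.
So b must be the other value — set b = False.
Unit clause (¬d) forces d = False.
But (d) is also a unit clause — contradiction.
Neither b = True nor b = False works.

UNSATISFIABLE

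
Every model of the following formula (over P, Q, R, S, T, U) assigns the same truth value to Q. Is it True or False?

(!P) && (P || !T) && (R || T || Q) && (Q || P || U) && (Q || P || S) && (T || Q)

Suppose Q = false.
From the singleton clause (!P), P = false.
From the singleton clause (!T), T = false.
That conflicts with the unit clause (T).
So every satisfying assignment has Q = True.

True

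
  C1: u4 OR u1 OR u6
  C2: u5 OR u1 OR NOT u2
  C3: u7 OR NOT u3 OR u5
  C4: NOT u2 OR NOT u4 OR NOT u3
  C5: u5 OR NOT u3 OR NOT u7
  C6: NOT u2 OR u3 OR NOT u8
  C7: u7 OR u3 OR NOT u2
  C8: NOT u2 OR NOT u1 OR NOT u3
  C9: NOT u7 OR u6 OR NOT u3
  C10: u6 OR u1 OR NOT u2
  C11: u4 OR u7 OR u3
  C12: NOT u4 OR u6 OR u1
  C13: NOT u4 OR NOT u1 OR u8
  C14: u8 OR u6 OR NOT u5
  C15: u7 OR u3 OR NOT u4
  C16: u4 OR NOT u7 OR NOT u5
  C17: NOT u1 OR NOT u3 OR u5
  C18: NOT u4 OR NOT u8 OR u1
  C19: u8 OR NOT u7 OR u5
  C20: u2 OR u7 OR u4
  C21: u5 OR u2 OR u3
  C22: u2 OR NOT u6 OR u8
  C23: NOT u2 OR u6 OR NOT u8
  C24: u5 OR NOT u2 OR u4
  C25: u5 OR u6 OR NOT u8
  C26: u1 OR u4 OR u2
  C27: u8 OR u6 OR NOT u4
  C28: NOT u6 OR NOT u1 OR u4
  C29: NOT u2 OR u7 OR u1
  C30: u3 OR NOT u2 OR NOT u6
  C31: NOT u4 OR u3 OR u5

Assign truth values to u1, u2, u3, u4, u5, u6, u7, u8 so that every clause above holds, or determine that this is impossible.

Suppose u4 = true.
Suppose u2 = false.
Suppose u6 = true.
The clause (u8) is unit, so u8 = true.
The clause (u1) is unit, so u1 = true.
Suppose u7 = false.
The clause (u3) is unit, so u3 = true.
The clause (u5) is unit, so u5 = true.
This assignment satisfies each clause.

u1=true, u2=false, u3=true, u4=true, u5=true, u6=true, u7=false, u8=true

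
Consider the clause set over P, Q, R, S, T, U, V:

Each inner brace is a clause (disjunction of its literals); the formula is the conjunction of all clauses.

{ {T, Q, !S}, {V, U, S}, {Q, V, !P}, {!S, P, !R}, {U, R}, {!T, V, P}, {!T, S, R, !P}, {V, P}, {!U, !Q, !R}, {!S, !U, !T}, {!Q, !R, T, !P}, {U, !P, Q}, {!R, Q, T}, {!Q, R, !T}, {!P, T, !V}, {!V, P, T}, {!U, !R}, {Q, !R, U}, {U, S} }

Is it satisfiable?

Try U = false.
(R) alone gives R = true.
(Q) alone gives Q = true.
(S) alone gives S = true.
(P) alone gives P = true.
(T) alone gives T = true.
Every clause is now satisfied; V is unconstrained.
A satisfying assignment: P ↦ true,  Q ↦ true,  R ↦ true,  S ↦ true,  T ↦ true,  U ↦ false,  V ↦ true.

Yes, satisfiable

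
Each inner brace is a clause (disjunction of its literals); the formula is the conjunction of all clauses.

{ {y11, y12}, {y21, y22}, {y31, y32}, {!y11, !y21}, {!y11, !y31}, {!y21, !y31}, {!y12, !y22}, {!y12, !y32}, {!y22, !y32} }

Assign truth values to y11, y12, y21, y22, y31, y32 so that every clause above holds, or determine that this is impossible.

Try y11 = true.
Unit clause (!y21) forces y21 = false.
Unit clause (y22) forces y22 = true.
Unit clause (!y31) forces y31 = false.
Unit clause (y32) forces y32 = true.
But (!y32) is also a unit clause — contradiction.
That branch fails; take y11 = false instead.
Unit clause (y12) forces y12 = true.
Unit clause (!y22) forces y22 = false.
Unit clause (y21) forces y21 = true.
Unit clause (!y31) forces y31 = false.
Unit clause (y32) forces y32 = true.
But (!y32) is also a unit clause — contradiction.
Either choice for y11 ends in contradiction.

UNSATISFIABLE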